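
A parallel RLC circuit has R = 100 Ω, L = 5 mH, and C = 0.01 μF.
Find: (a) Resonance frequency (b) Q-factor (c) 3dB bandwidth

Step 1 — Resonance: ω₀ = 1/√(LC) = 1/√(0.005·1e-08) = 1.414e+05 rad/s.
Step 2 — f₀ = ω₀/(2π) = 2.251e+04 Hz.
Step 3 — Parallel Q: Q = R/(ω₀L) = 100/(1.414e+05·0.005) = 0.1414.
Step 4 — Bandwidth: Δω = ω₀/Q = 1e+06 rad/s; BW = Δω/(2π) = 1.592e+05 Hz.

(a) f₀ = 2.251e+04 Hz  (b) Q = 0.1414  (c) BW = 1.592e+05 Hz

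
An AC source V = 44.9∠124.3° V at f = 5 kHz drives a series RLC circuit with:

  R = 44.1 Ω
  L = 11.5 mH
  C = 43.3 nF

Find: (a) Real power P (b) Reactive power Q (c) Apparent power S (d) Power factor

Step 1 — Angular frequency: ω = 2π·f = 2π·5000 = 3.142e+04 rad/s.
Step 2 — Component impedances:
  R: Z = R = 44.1 Ω
  L: Z = jωL = j·3.142e+04·0.0115 = 0 + j361.3 Ω
  C: Z = 1/(jωC) = -j/(ω·C) = 0 - j735.1 Ω
Step 3 — Series combination: Z_total = R + L + C = 44.1 - j373.8 Ω = 376.4∠-83.3° Ω.
Step 4 — Source phasor: V = 44.9∠124.3° V = -25.3 + j37.09 V.
Step 5 — Current: I = V / Z = -0.1057 - j0.05521 A = 0.1193∠-152.4° A.
Step 6 — Complex power: S = V·I* = 0.6274 - j5.319 VA.
Step 7 — Real power: P = Re(S) = 0.6274 W.
Step 8 — Reactive power: Q = Im(S) = -5.319 VAR.
Step 9 — Apparent power: |S| = 5.356 VA.
Step 10 — Power factor: PF = P/|S| = 0.1172 (leading).

(a) P = 0.6274 W  (b) Q = -5.319 VAR  (c) S = 5.356 VA  (d) PF = 0.1172 (leading)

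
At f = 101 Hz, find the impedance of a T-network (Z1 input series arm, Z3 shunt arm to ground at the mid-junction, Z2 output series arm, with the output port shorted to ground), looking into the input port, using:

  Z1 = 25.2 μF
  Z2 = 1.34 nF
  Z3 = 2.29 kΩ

Step 1 — Angular frequency: ω = 2π·f = 2π·101 = 634.6 rad/s.
Step 2 — Component impedances:
  Z1: Z = 1/(jωC) = -j/(ω·C) = 0 - j62.53 Ω
  Z2: Z = 1/(jωC) = -j/(ω·C) = 0 - j1.176e+06 Ω
  Z3: Z = R = 2290 Ω
Step 3 — With the output port shorted to ground, the output series arm Z2 runs from the junction to ground; the shunt arm Z3 also runs from the junction to ground. They appear in parallel: Z3 || Z2 = 2290 - j4.459 Ω.
Step 4 — Series with input arm Z1: Z_in = Z1 + (Z3 || Z2) = 2290 - j66.99 Ω = 2291∠-1.7° Ω.

Z = 2290 - j66.99 Ω = 2291∠-1.7° Ω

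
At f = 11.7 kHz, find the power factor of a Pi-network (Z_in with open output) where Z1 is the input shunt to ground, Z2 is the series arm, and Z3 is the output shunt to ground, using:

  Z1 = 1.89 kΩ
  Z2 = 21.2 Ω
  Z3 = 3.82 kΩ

Step 1 — Angular frequency: ω = 2π·f = 2π·1.17e+04 = 7.351e+04 rad/s.
Step 2 — Component impedances:
  Z1: Z = R = 1890 Ω
  Z2: Z = R = 21.2 Ω
  Z3: Z = R = 3820 Ω
Step 3 — With open output, the series arm Z2 and the output shunt Z3 appear in series to ground: Z2 + Z3 = 3841 Ω.
Step 4 — Parallel with input shunt Z1: Z_in = Z1 || (Z2 + Z3) = 1267 Ω = 1267∠0.0° Ω.
Step 5 — Power factor: PF = cos(φ) = Re(Z)/|Z| = 1267/1267 = 1.
Step 6 — Type: Im(Z) = 0 ⇒ unity (phase φ = 0.0°).

PF = 1 (unity, φ = 0.0°)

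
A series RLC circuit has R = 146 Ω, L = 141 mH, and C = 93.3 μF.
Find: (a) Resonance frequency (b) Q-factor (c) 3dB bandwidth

Step 1 — Resonance condition Im(Z)=0 gives ω₀ = 1/√(LC).
Step 2 — ω₀ = 1/√(0.141·9.33e-05) = 275.7 rad/s.
Step 3 — f₀ = ω₀/(2π) = 43.88 Hz.
Step 4 — Series Q: Q = ω₀L/R = 275.7·0.141/146 = 0.2663.
Step 5 — 3dB bandwidth: Δω = ω₀/Q = 1035 rad/s; BW = Δω/(2π) = 164.8 Hz.

(a) f₀ = 43.88 Hz  (b) Q = 0.2663  (c) BW = 164.8 Hz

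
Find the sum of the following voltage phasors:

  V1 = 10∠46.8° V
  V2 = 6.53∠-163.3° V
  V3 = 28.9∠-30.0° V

Step 1 — Convert each phasor to rectangular form:
  V1 = 10·(cos(46.8°) + j·sin(46.8°)) = 6.845 + j7.29 V
  V2 = 6.53·(cos(-163.3°) + j·sin(-163.3°)) = -6.255 - j1.876 V
  V3 = 28.9·(cos(-30.0°) + j·sin(-30.0°)) = 25.03 - j14.45 V
Step 2 — Sum components: V_total = 25.62 - j9.037 V.
Step 3 — Convert to polar: |V_total| = 27.17 V, ∠V_total = -19.4°.

V_total = 27.17∠-19.4° V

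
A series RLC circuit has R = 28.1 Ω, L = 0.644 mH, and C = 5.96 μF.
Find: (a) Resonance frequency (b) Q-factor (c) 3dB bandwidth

Step 1 — Resonance: ω₀ = 1/√(LC) = 1/√(0.000644·5.96e-06) = 1.614e+04 rad/s.
Step 2 — f₀ = ω₀/(2π) = 2569 Hz.
Step 3 — Series Q: Q = ω₀L/R = 1.614e+04·0.000644/28.1 = 0.3699.
Step 4 — Bandwidth: Δω = ω₀/Q = 4.363e+04 rad/s; BW = Δω/(2π) = 6944 Hz.

(a) f₀ = 2569 Hz  (b) Q = 0.3699  (c) BW = 6944 Hz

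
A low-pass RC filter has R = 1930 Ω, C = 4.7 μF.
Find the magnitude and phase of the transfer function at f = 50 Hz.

Step 1 — Angular frequency: ω = 2π·50 = 314.2 rad/s.
Step 2 — Transfer function: H(jω) = 1/(1 + jωRC).
Step 3 — Denominator: 1 + jωRC = 1 + j·314.2·1930·4.7e-06 = 1 + j2.85.
Step 4 — H = 0.1096 - j0.3124.
Step 5 — Magnitude: |H| = 0.3311 (-9.6 dB); phase: φ = -70.7°.

|H| = 0.3311 (-9.6 dB), φ = -70.7°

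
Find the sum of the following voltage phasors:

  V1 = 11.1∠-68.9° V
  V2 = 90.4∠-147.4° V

Step 1 — Convert each phasor to rectangular form:
  V1 = 11.1·(cos(-68.9°) + j·sin(-68.9°)) = 3.996 - j10.36 V
  V2 = 90.4·(cos(-147.4°) + j·sin(-147.4°)) = -76.16 - j48.7 V
Step 2 — Sum components: V_total = -72.16 - j59.06 V.
Step 3 — Convert to polar: |V_total| = 93.25 V, ∠V_total = -140.7°.

V_total = 93.25∠-140.7° V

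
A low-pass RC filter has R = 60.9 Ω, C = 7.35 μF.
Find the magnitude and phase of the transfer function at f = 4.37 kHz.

Step 1 — Angular frequency: ω = 2π·4370 = 2.746e+04 rad/s.
Step 2 — Transfer function: H(jω) = 1/(1 + jωRC).
Step 3 — Denominator: 1 + jωRC = 1 + j·2.746e+04·60.9·7.35e-06 = 1 + j12.29.
Step 4 — H = 0.006577 - j0.08083.
Step 5 — Magnitude: |H| = 0.0811 (-21.8 dB); phase: φ = -85.3°.

|H| = 0.0811 (-21.8 dB), φ = -85.3°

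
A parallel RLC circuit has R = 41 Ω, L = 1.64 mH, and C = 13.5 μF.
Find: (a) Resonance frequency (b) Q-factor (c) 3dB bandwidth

Step 1 — Resonance: ω₀ = 1/√(LC) = 1/√(0.00164·1.35e-05) = 6721 rad/s.
Step 2 — f₀ = ω₀/(2π) = 1070 Hz.
Step 3 — Parallel Q: Q = R/(ω₀L) = 41/(6721·0.00164) = 3.72.
Step 4 — Bandwidth: Δω = ω₀/Q = 1807 rad/s; BW = Δω/(2π) = 287.5 Hz.

(a) f₀ = 1070 Hz  (b) Q = 3.72  (c) BW = 287.5 Hz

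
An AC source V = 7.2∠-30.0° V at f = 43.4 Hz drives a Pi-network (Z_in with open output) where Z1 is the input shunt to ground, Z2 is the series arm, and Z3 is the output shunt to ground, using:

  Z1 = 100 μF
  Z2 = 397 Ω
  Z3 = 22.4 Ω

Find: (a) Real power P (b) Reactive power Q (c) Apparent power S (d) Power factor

Step 1 — Angular frequency: ω = 2π·f = 2π·43.4 = 272.7 rad/s.
Step 2 — Component impedances:
  Z1: Z = 1/(jωC) = -j/(ω·C) = 0 - j36.67 Ω
  Z2: Z = R = 397 Ω
  Z3: Z = R = 22.4 Ω
Step 3 — With open output, the series arm Z2 and the output shunt Z3 appear in series to ground: Z2 + Z3 = 419.4 Ω.
Step 4 — Parallel with input shunt Z1: Z_in = Z1 || (Z2 + Z3) = 3.182 - j36.39 Ω = 36.53∠-85.0° Ω.
Step 5 — Source phasor: V = 7.2∠-30.0° V = 6.235 - j3.6 V.
Step 6 — Current: I = V / Z = 0.113 + j0.1614 A = 0.1971∠55.0° A.
Step 7 — Complex power: S = V·I* = 0.1236 - j1.414 VA.
Step 8 — Real power: P = Re(S) = 0.1236 W.
Step 9 — Reactive power: Q = Im(S) = -1.414 VAR.
Step 10 — Apparent power: |S| = 1.419 VA.
Step 11 — Power factor: PF = P/|S| = 0.08711 (leading).

(a) P = 0.1236 W  (b) Q = -1.414 VAR  (c) S = 1.419 VA  (d) PF = 0.08711 (leading)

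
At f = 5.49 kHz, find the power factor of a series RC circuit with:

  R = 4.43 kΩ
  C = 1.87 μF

Step 1 — Angular frequency: ω = 2π·f = 2π·5490 = 3.449e+04 rad/s.
Step 2 — Component impedances:
  R: Z = R = 4430 Ω
  C: Z = 1/(jωC) = -j/(ω·C) = 0 - j15.5 Ω
Step 3 — Series combination: Z_total = R + C = 4430 - j15.5 Ω = 4430∠-0.2° Ω.
Step 4 — Power factor: PF = cos(φ) = Re(Z)/|Z| = 4430/4430 = 1.
Step 5 — Type: Im(Z) = -15.5 ⇒ leading (phase φ = -0.2°).

PF = 1 (leading, φ = -0.2°)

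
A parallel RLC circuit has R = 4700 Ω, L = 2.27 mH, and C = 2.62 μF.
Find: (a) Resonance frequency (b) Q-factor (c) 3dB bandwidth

Step 1 — Resonance: ω₀ = 1/√(LC) = 1/√(0.00227·2.62e-06) = 1.297e+04 rad/s.
Step 2 — f₀ = ω₀/(2π) = 2064 Hz.
Step 3 — Parallel Q: Q = R/(ω₀L) = 4700/(1.297e+04·0.00227) = 159.7.
Step 4 — Bandwidth: Δω = ω₀/Q = 81.21 rad/s; BW = Δω/(2π) = 12.92 Hz.

(a) f₀ = 2064 Hz  (b) Q = 159.7  (c) BW = 12.92 Hz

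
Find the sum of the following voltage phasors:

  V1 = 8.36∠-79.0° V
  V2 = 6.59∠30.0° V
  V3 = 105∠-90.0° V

Step 1 — Convert each phasor to rectangular form:
  V1 = 8.36·(cos(-79.0°) + j·sin(-79.0°)) = 1.595 - j8.206 V
  V2 = 6.59·(cos(30.0°) + j·sin(30.0°)) = 5.707 + j3.295 V
  V3 = 105·(cos(-90.0°) + j·sin(-90.0°)) = 0 - j105 V
Step 2 — Sum components: V_total = 7.302 - j109.9 V.
Step 3 — Convert to polar: |V_total| = 110.2 V, ∠V_total = -86.2°.

V_total = 110.2∠-86.2° V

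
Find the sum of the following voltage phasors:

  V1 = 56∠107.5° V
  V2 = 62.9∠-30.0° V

Step 1 — Convert each phasor to rectangular form:
  V1 = 56·(cos(107.5°) + j·sin(107.5°)) = -16.84 + j53.41 V
  V2 = 62.9·(cos(-30.0°) + j·sin(-30.0°)) = 54.47 - j31.45 V
Step 2 — Sum components: V_total = 37.63 + j21.96 V.
Step 3 — Convert to polar: |V_total| = 43.57 V, ∠V_total = 30.3°.

V_total = 43.57∠30.3° V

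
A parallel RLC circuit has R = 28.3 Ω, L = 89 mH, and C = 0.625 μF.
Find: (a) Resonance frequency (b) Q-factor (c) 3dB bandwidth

Step 1 — Resonance: ω₀ = 1/√(LC) = 1/√(0.089·6.25e-07) = 4240 rad/s.
Step 2 — f₀ = ω₀/(2π) = 674.8 Hz.
Step 3 — Parallel Q: Q = R/(ω₀L) = 28.3/(4240·0.089) = 0.07499.
Step 4 — Bandwidth: Δω = ω₀/Q = 5.654e+04 rad/s; BW = Δω/(2π) = 8998 Hz.

(a) f₀ = 674.8 Hz  (b) Q = 0.07499  (c) BW = 8998 Hz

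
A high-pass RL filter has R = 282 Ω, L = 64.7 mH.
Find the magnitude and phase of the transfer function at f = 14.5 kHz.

Step 1 — Angular frequency: ω = 2π·1.45e+04 = 9.111e+04 rad/s.
Step 2 — Transfer function: H(jω) = jωL/(R + jωL).
Step 3 — Numerator jωL = j·5895; denominator R + jωL = 282 + j5895.
Step 4 — H = 0.9977 + j0.04773.
Step 5 — Magnitude: |H| = 0.9989 (-0.0 dB); phase: φ = 2.7°.

|H| = 0.9989 (-0.0 dB), φ = 2.7°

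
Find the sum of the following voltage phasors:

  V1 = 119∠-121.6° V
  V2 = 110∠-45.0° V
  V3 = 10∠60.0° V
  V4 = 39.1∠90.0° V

Step 1 — Convert each phasor to rectangular form:
  V1 = 119·(cos(-121.6°) + j·sin(-121.6°)) = -62.35 - j101.4 V
  V2 = 110·(cos(-45.0°) + j·sin(-45.0°)) = 77.78 - j77.78 V
  V3 = 10·(cos(60.0°) + j·sin(60.0°)) = 5 + j8.66 V
  V4 = 39.1·(cos(90.0°) + j·sin(90.0°)) = 0 + j39.1 V
Step 2 — Sum components: V_total = 20.43 - j131.4 V.
Step 3 — Convert to polar: |V_total| = 133 V, ∠V_total = -81.2°.

V_total = 133∠-81.2° V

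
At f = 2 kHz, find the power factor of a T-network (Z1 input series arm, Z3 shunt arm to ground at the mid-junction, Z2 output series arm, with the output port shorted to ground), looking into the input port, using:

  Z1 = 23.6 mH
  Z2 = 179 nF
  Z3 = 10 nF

Step 1 — Angular frequency: ω = 2π·f = 2π·2000 = 1.257e+04 rad/s.
Step 2 — Component impedances:
  Z1: Z = jωL = j·1.257e+04·0.0236 = 0 + j296.6 Ω
  Z2: Z = 1/(jωC) = -j/(ω·C) = 0 - j444.6 Ω
  Z3: Z = 1/(jωC) = -j/(ω·C) = 0 - j7958 Ω
Step 3 — With the output port shorted to ground, the output series arm Z2 runs from the junction to ground; the shunt arm Z3 also runs from the junction to ground. They appear in parallel: Z3 || Z2 = 0 - j421 Ω.
Step 4 — Series with input arm Z1: Z_in = Z1 + (Z3 || Z2) = 0 - j124.5 Ω = 124.5∠-90.0° Ω.
Step 5 — Power factor: PF = cos(φ) = Re(Z)/|Z| = 0/124.5 = 0.
Step 6 — Type: Im(Z) = -124.5 ⇒ leading (phase φ = -90.0°).

PF = 0 (leading, φ = -90.0°)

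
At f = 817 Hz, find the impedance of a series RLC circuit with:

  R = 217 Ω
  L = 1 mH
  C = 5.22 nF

Step 1 — Angular frequency: ω = 2π·f = 2π·817 = 5133 rad/s.
Step 2 — Component impedances:
  R: Z = R = 217 Ω
  L: Z = jωL = j·5133·0.001 = 0 + j5.133 Ω
  C: Z = 1/(jωC) = -j/(ω·C) = 0 - j3.732e+04 Ω
Step 3 — Series combination: Z_total = R + L + C = 217 - j3.731e+04 Ω = 3.731e+04∠-89.7° Ω.

Z = 217 - j3.731e+04 Ω = 3.731e+04∠-89.7° Ω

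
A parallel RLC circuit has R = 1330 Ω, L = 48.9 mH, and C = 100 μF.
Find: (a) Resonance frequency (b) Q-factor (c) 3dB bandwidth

Step 1 — Resonance: ω₀ = 1/√(LC) = 1/√(0.0489·0.0001) = 452.2 rad/s.
Step 2 — f₀ = ω₀/(2π) = 71.97 Hz.
Step 3 — Parallel Q: Q = R/(ω₀L) = 1330/(452.2·0.0489) = 60.14.
Step 4 — Bandwidth: Δω = ω₀/Q = 7.519 rad/s; BW = Δω/(2π) = 1.197 Hz.

(a) f₀ = 71.97 Hz  (b) Q = 60.14  (c) BW = 1.197 Hz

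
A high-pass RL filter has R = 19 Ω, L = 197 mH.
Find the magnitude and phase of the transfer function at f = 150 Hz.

Step 1 — Angular frequency: ω = 2π·150 = 942.5 rad/s.
Step 2 — Transfer function: H(jω) = jωL/(R + jωL).
Step 3 — Numerator jωL = j·185.7; denominator R + jωL = 19 + j185.7.
Step 4 — H = 0.9896 + j0.1013.
Step 5 — Magnitude: |H| = 0.9948 (-0.0 dB); phase: φ = 5.8°.

|H| = 0.9948 (-0.0 dB), φ = 5.8°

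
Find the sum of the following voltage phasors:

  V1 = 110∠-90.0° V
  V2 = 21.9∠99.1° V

Step 1 — Convert each phasor to rectangular form:
  V1 = 110·(cos(-90.0°) + j·sin(-90.0°)) = 0 - j110 V
  V2 = 21.9·(cos(99.1°) + j·sin(99.1°)) = -3.464 + j21.62 V
Step 2 — Sum components: V_total = -3.464 - j88.38 V.
Step 3 — Convert to polar: |V_total| = 88.44 V, ∠V_total = -92.2°.

V_total = 88.44∠-92.2° V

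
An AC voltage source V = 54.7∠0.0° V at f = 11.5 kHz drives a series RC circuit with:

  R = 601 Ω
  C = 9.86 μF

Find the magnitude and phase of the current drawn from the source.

Step 1 — Angular frequency: ω = 2π·f = 2π·1.15e+04 = 7.226e+04 rad/s.
Step 2 — Component impedances:
  R: Z = R = 601 Ω
  C: Z = 1/(jωC) = -j/(ω·C) = 0 - j1.404 Ω
Step 3 — Series combination: Z_total = R + C = 601 - j1.404 Ω = 601∠-0.1° Ω.
Step 4 — Source phasor: V = 54.7∠0.0° V = 54.7 V.
Step 5 — Ohm's law: I = V / Z_total = (54.7) / (601 - j1.404) = 0.09101 + j0.0002126 A.
Step 6 — Convert to polar: |I| = 0.09101 A, ∠I = 0.1°.

I = 0.09101∠0.1° A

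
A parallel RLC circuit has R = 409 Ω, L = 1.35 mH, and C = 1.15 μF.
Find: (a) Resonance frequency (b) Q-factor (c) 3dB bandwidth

Step 1 — Resonance: ω₀ = 1/√(LC) = 1/√(0.00135·1.15e-06) = 2.538e+04 rad/s.
Step 2 — f₀ = ω₀/(2π) = 4039 Hz.
Step 3 — Parallel Q: Q = R/(ω₀L) = 409/(2.538e+04·0.00135) = 11.94.
Step 4 — Bandwidth: Δω = ω₀/Q = 2126 rad/s; BW = Δω/(2π) = 338.4 Hz.

(a) f₀ = 4039 Hz  (b) Q = 11.94  (c) BW = 338.4 Hz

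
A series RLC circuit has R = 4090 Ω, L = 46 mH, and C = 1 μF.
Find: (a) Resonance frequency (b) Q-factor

Step 1 — Resonance condition Im(Z)=0 gives ω₀ = 1/√(LC).
Step 2 — ω₀ = 1/√(0.046·1e-06) = 4663 rad/s.
Step 3 — f₀ = ω₀/(2π) = 742.1 Hz.
Step 4 — Series Q: Q = ω₀L/R = 4663·0.046/4090 = 0.05244.

(a) f₀ = 742.1 Hz  (b) Q = 0.05244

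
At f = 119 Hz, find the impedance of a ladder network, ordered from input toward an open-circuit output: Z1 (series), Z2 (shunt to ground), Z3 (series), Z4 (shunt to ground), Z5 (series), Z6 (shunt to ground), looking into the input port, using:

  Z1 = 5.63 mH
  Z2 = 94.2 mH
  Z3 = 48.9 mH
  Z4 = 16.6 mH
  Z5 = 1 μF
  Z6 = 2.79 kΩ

Step 1 — Angular frequency: ω = 2π·f = 2π·119 = 747.7 rad/s.
Step 2 — Component impedances:
  Z1: Z = jωL = j·747.7·0.00563 = 0 + j4.21 Ω
  Z2: Z = jωL = j·747.7·0.0942 = 0 + j70.43 Ω
  Z3: Z = jωL = j·747.7·0.0489 = 0 + j36.56 Ω
  Z4: Z = jωL = j·747.7·0.0166 = 0 + j12.41 Ω
  Z5: Z = 1/(jωC) = -j/(ω·C) = 0 - j1337 Ω
  Z6: Z = R = 2790 Ω
Step 3 — Ladder network (open output): work backward from the far end, alternating series and parallel combinations. Z_in = 0.01567 + j33.1 Ω = 33.1∠90.0° Ω.

Z = 0.01567 + j33.1 Ω = 33.1∠90.0° Ω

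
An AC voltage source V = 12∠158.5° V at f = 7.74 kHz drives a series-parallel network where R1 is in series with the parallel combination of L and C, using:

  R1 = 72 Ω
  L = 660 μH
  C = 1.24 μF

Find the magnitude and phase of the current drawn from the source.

Step 1 — Angular frequency: ω = 2π·f = 2π·7740 = 4.863e+04 rad/s.
Step 2 — Component impedances:
  R1: Z = R = 72 Ω
  L: Z = jωL = j·4.863e+04·0.00066 = 0 + j32.1 Ω
  C: Z = 1/(jωC) = -j/(ω·C) = 0 - j16.58 Ω
Step 3 — Parallel branch: L || C = 1/(1/L + 1/C) = 0 - j34.31 Ω.
Step 4 — Series with R1: Z_total = R1 + (L || C) = 72 - j34.31 Ω = 79.76∠-25.5° Ω.
Step 5 — Source phasor: V = 12∠158.5° V = -11.17 + j4.398 V.
Step 6 — Ohm's law: I = V / Z_total = (-11.17 + j4.398) / (72 - j34.31) = -0.1501 - j0.01044 A.
Step 7 — Convert to polar: |I| = 0.1505 A, ∠I = -176.0°.

I = 0.1505∠-176.0° A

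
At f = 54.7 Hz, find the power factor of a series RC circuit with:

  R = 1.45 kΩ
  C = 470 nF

Step 1 — Angular frequency: ω = 2π·f = 2π·54.7 = 343.7 rad/s.
Step 2 — Component impedances:
  R: Z = R = 1450 Ω
  C: Z = 1/(jωC) = -j/(ω·C) = 0 - j6191 Ω
Step 3 — Series combination: Z_total = R + C = 1450 - j6191 Ω = 6358∠-76.8° Ω.
Step 4 — Power factor: PF = cos(φ) = Re(Z)/|Z| = 1450/6358 = 0.2281.
Step 5 — Type: Im(Z) = -6191 ⇒ leading (phase φ = -76.8°).

PF = 0.2281 (leading, φ = -76.8°)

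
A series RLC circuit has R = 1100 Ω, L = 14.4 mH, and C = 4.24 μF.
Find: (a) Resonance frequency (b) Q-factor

Step 1 — Resonance condition Im(Z)=0 gives ω₀ = 1/√(LC).
Step 2 — ω₀ = 1/√(0.0144·4.24e-06) = 4047 rad/s.
Step 3 — f₀ = ω₀/(2π) = 644.1 Hz.
Step 4 — Series Q: Q = ω₀L/R = 4047·0.0144/1100 = 0.05298.

(a) f₀ = 644.1 Hz  (b) Q = 0.05298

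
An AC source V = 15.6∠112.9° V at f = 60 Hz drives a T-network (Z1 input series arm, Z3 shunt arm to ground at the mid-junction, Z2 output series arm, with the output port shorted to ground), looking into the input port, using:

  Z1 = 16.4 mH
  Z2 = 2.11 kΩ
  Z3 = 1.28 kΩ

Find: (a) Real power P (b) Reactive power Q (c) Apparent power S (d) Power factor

Step 1 — Angular frequency: ω = 2π·f = 2π·60 = 377 rad/s.
Step 2 — Component impedances:
  Z1: Z = jωL = j·377·0.0164 = 0 + j6.183 Ω
  Z2: Z = R = 2110 Ω
  Z3: Z = R = 1280 Ω
Step 3 — With the output port shorted to ground, the output series arm Z2 runs from the junction to ground; the shunt arm Z3 also runs from the junction to ground. They appear in parallel: Z3 || Z2 = 796.7 Ω.
Step 4 — Series with input arm Z1: Z_in = Z1 + (Z3 || Z2) = 796.7 + j6.183 Ω = 796.7∠0.4° Ω.
Step 5 — Source phasor: V = 15.6∠112.9° V = -6.07 + j14.37 V.
Step 6 — Current: I = V / Z = -0.007479 + j0.0181 A = 0.01958∠112.5° A.
Step 7 — Complex power: S = V·I* = 0.3054 + j0.00237 VA.
Step 8 — Real power: P = Re(S) = 0.3054 W.
Step 9 — Reactive power: Q = Im(S) = 0.00237 VAR.
Step 10 — Apparent power: |S| = 0.3055 VA.
Step 11 — Power factor: PF = P/|S| = 1 (lagging).

(a) P = 0.3054 W  (b) Q = 0.00237 VAR  (c) S = 0.3055 VA  (d) PF = 1 (lagging)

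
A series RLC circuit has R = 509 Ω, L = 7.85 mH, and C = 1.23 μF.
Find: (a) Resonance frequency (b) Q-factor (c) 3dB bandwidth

Step 1 — Resonance: ω₀ = 1/√(LC) = 1/√(0.00785·1.23e-06) = 1.018e+04 rad/s.
Step 2 — f₀ = ω₀/(2π) = 1620 Hz.
Step 3 — Series Q: Q = ω₀L/R = 1.018e+04·0.00785/509 = 0.157.
Step 4 — Bandwidth: Δω = ω₀/Q = 6.484e+04 rad/s; BW = Δω/(2π) = 1.032e+04 Hz.

(a) f₀ = 1620 Hz  (b) Q = 0.157  (c) BW = 1.032e+04 Hz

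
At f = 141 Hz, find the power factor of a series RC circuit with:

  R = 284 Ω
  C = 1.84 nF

Step 1 — Angular frequency: ω = 2π·f = 2π·141 = 885.9 rad/s.
Step 2 — Component impedances:
  R: Z = R = 284 Ω
  C: Z = 1/(jωC) = -j/(ω·C) = 0 - j6.135e+05 Ω
Step 3 — Series combination: Z_total = R + C = 284 - j6.135e+05 Ω = 6.135e+05∠-90.0° Ω.
Step 4 — Power factor: PF = cos(φ) = Re(Z)/|Z| = 284/613456 = 0.000463.
Step 5 — Type: Im(Z) = -6.135e+05 ⇒ leading (phase φ = -90.0°).

PF = 0.000463 (leading, φ = -90.0°)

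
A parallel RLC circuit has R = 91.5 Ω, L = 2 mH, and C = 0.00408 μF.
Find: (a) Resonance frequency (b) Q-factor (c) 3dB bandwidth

Step 1 — Resonance: ω₀ = 1/√(LC) = 1/√(0.002·4.08e-09) = 3.501e+05 rad/s.
Step 2 — f₀ = ω₀/(2π) = 5.572e+04 Hz.
Step 3 — Parallel Q: Q = R/(ω₀L) = 91.5/(3.501e+05·0.002) = 0.1307.
Step 4 — Bandwidth: Δω = ω₀/Q = 2.679e+06 rad/s; BW = Δω/(2π) = 4.263e+05 Hz.

(a) f₀ = 5.572e+04 Hz  (b) Q = 0.1307  (c) BW = 4.263e+05 Hz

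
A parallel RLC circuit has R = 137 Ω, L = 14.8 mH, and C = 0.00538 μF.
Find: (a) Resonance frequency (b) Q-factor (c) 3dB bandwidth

Step 1 — Resonance: ω₀ = 1/√(LC) = 1/√(0.0148·5.38e-09) = 1.121e+05 rad/s.
Step 2 — f₀ = ω₀/(2π) = 1.784e+04 Hz.
Step 3 — Parallel Q: Q = R/(ω₀L) = 137/(1.121e+05·0.0148) = 0.0826.
Step 4 — Bandwidth: Δω = ω₀/Q = 1.357e+06 rad/s; BW = Δω/(2π) = 2.159e+05 Hz.

(a) f₀ = 1.784e+04 Hz  (b) Q = 0.0826  (c) BW = 2.159e+05 Hz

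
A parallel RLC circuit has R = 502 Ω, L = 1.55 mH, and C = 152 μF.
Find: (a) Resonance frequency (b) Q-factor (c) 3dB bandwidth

Step 1 — Resonance: ω₀ = 1/√(LC) = 1/√(0.00155·0.000152) = 2060 rad/s.
Step 2 — f₀ = ω₀/(2π) = 327.9 Hz.
Step 3 — Parallel Q: Q = R/(ω₀L) = 502/(2060·0.00155) = 157.2.
Step 4 — Bandwidth: Δω = ω₀/Q = 13.11 rad/s; BW = Δω/(2π) = 2.086 Hz.

(a) f₀ = 327.9 Hz  (b) Q = 157.2  (c) BW = 2.086 Hz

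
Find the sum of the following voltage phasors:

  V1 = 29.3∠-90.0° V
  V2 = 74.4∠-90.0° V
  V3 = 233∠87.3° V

Step 1 — Convert each phasor to rectangular form:
  V1 = 29.3·(cos(-90.0°) + j·sin(-90.0°)) = 0 - j29.3 V
  V2 = 74.4·(cos(-90.0°) + j·sin(-90.0°)) = 0 - j74.4 V
  V3 = 233·(cos(87.3°) + j·sin(87.3°)) = 10.98 + j232.7 V
Step 2 — Sum components: V_total = 10.98 + j129 V.
Step 3 — Convert to polar: |V_total| = 129.5 V, ∠V_total = 85.1°.

V_total = 129.5∠85.1° V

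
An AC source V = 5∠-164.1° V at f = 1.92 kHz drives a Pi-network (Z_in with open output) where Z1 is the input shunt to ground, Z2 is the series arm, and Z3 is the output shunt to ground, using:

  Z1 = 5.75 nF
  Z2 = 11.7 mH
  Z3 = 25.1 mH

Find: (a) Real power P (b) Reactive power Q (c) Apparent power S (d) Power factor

Step 1 — Angular frequency: ω = 2π·f = 2π·1920 = 1.206e+04 rad/s.
Step 2 — Component impedances:
  Z1: Z = 1/(jωC) = -j/(ω·C) = 0 - j1.442e+04 Ω
  Z2: Z = jωL = j·1.206e+04·0.0117 = 0 + j141.1 Ω
  Z3: Z = jωL = j·1.206e+04·0.0251 = 0 + j302.8 Ω
Step 3 — With open output, the series arm Z2 and the output shunt Z3 appear in series to ground: Z2 + Z3 = 0 + j443.9 Ω.
Step 4 — Parallel with input shunt Z1: Z_in = Z1 || (Z2 + Z3) = 0 + j458.1 Ω = 458.1∠90.0° Ω.
Step 5 — Source phasor: V = 5∠-164.1° V = -4.809 - j1.37 V.
Step 6 — Current: I = V / Z = -0.00299 + j0.0105 A = 0.01092∠105.9° A.
Step 7 — Complex power: S = V·I* = 0 + j0.05458 VA.
Step 8 — Real power: P = Re(S) = 0 W.
Step 9 — Reactive power: Q = Im(S) = 0.05458 VAR.
Step 10 — Apparent power: |S| = 0.05458 VA.
Step 11 — Power factor: PF = P/|S| = 0 (lagging).

(a) P = 0 W  (b) Q = 0.05458 VAR  (c) S = 0.05458 VA  (d) PF = 0 (lagging)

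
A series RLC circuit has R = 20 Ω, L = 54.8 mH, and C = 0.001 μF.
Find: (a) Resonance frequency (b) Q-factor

Step 1 — Resonance condition Im(Z)=0 gives ω₀ = 1/√(LC).
Step 2 — ω₀ = 1/√(0.0548·1e-09) = 1.351e+05 rad/s.
Step 3 — f₀ = ω₀/(2π) = 2.15e+04 Hz.
Step 4 — Series Q: Q = ω₀L/R = 1.351e+05·0.0548/20 = 370.1.

(a) f₀ = 2.15e+04 Hz  (b) Q = 370.1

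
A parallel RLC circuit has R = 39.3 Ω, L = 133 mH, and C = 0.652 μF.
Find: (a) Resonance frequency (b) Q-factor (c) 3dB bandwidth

Step 1 — Resonance: ω₀ = 1/√(LC) = 1/√(0.133·6.52e-07) = 3396 rad/s.
Step 2 — f₀ = ω₀/(2π) = 540.5 Hz.
Step 3 — Parallel Q: Q = R/(ω₀L) = 39.3/(3396·0.133) = 0.08701.
Step 4 — Bandwidth: Δω = ω₀/Q = 3.903e+04 rad/s; BW = Δω/(2π) = 6211 Hz.

(a) f₀ = 540.5 Hz  (b) Q = 0.08701  (c) BW = 6211 Hz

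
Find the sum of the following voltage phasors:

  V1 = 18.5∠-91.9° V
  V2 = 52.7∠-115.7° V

Step 1 — Convert each phasor to rectangular form:
  V1 = 18.5·(cos(-91.9°) + j·sin(-91.9°)) = -0.6134 - j18.49 V
  V2 = 52.7·(cos(-115.7°) + j·sin(-115.7°)) = -22.85 - j47.49 V
Step 2 — Sum components: V_total = -23.47 - j65.98 V.
Step 3 — Convert to polar: |V_total| = 70.03 V, ∠V_total = -109.6°.

V_total = 70.03∠-109.6° V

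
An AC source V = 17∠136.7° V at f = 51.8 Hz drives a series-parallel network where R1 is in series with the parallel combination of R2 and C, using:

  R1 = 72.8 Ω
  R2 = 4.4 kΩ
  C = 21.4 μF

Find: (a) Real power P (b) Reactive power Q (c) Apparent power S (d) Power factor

Step 1 — Angular frequency: ω = 2π·f = 2π·51.8 = 325.5 rad/s.
Step 2 — Component impedances:
  R1: Z = R = 72.8 Ω
  R2: Z = R = 4400 Ω
  C: Z = 1/(jωC) = -j/(ω·C) = 0 - j143.6 Ω
Step 3 — Parallel branch: R2 || C = 1/(1/R2 + 1/C) = 4.68 - j143.4 Ω.
Step 4 — Series with R1: Z_total = R1 + (R2 || C) = 77.48 - j143.4 Ω = 163∠-61.6° Ω.
Step 5 — Source phasor: V = 17∠136.7° V = -12.37 + j11.66 V.
Step 6 — Current: I = V / Z = -0.099 - j0.03278 A = 0.1043∠-161.7° A.
Step 7 — Complex power: S = V·I* = 0.8427 - j1.56 VA.
Step 8 — Real power: P = Re(S) = 0.8427 W.
Step 9 — Reactive power: Q = Im(S) = -1.56 VAR.
Step 10 — Apparent power: |S| = 1.773 VA.
Step 11 — Power factor: PF = P/|S| = 0.4753 (leading).

(a) P = 0.8427 W  (b) Q = -1.56 VAR  (c) S = 1.773 VA  (d) PF = 0.4753 (leading)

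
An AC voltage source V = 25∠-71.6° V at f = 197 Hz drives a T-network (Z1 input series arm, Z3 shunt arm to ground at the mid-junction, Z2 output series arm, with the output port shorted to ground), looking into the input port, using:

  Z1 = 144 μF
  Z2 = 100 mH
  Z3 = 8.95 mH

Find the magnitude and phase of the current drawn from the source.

Step 1 — Angular frequency: ω = 2π·f = 2π·197 = 1238 rad/s.
Step 2 — Component impedances:
  Z1: Z = 1/(jωC) = -j/(ω·C) = 0 - j5.61 Ω
  Z2: Z = jωL = j·1238·0.1 = 0 + j123.8 Ω
  Z3: Z = jωL = j·1238·0.00895 = 0 + j11.08 Ω
Step 3 — With the output port shorted to ground, the output series arm Z2 runs from the junction to ground; the shunt arm Z3 also runs from the junction to ground. They appear in parallel: Z3 || Z2 = 0 + j10.17 Ω.
Step 4 — Series with input arm Z1: Z_in = Z1 + (Z3 || Z2) = 0 + j4.558 Ω = 4.558∠90.0° Ω.
Step 5 — Source phasor: V = 25∠-71.6° V = 7.891 - j23.72 V.
Step 6 — Ohm's law: I = V / Z_total = (7.891 - j23.72) / (0 + j4.558) = -5.205 - j1.731 A.
Step 7 — Convert to polar: |I| = 5.485 A, ∠I = -161.6°.

I = 5.485∠-161.6° A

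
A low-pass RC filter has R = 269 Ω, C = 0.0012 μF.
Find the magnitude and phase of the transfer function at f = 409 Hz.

Step 1 — Angular frequency: ω = 2π·409 = 2570 rad/s.
Step 2 — Transfer function: H(jω) = 1/(1 + jωRC).
Step 3 — Denominator: 1 + jωRC = 1 + j·2570·269·1.2e-09 = 1 + j0.0008295.
Step 4 — H = 1 - j0.0008295.
Step 5 — Magnitude: |H| = 1 (-0.0 dB); phase: φ = -0.0°.

|H| = 1 (-0.0 dB), φ = -0.0°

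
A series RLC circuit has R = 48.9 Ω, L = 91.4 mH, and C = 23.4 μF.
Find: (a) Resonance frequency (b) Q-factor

Step 1 — Resonance condition Im(Z)=0 gives ω₀ = 1/√(LC).
Step 2 — ω₀ = 1/√(0.0914·2.34e-05) = 683.8 rad/s.
Step 3 — f₀ = ω₀/(2π) = 108.8 Hz.
Step 4 — Series Q: Q = ω₀L/R = 683.8·0.0914/48.9 = 1.278.

(a) f₀ = 108.8 Hz  (b) Q = 1.278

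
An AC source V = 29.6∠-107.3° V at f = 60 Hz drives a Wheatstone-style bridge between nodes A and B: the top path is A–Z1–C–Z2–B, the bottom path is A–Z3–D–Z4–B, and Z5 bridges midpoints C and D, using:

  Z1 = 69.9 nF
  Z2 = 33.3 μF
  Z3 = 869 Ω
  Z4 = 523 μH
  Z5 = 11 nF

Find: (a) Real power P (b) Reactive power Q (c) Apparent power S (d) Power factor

Step 1 — Angular frequency: ω = 2π·f = 2π·60 = 377 rad/s.
Step 2 — Component impedances:
  Z1: Z = 1/(jωC) = -j/(ω·C) = 0 - j3.795e+04 Ω
  Z2: Z = 1/(jωC) = -j/(ω·C) = 0 - j79.66 Ω
  Z3: Z = R = 869 Ω
  Z4: Z = jωL = j·377·0.000523 = 0 + j0.1972 Ω
  Z5: Z = 1/(jωC) = -j/(ω·C) = 0 - j2.411e+05 Ω
Step 3 — Bridge requires nodal analysis (the Z5 bridge couples midpoints C and D, so the two paths cannot be reduced to a simple series/parallel combination). Setting node B to ground and injecting 1 A at node A, the 3-node admittance system at A, C, D solves to V_A = Z_AB = 868.6 - j19.65 Ω = 868.8∠-1.3° Ω.
Step 4 — Source phasor: V = 29.6∠-107.3° V = -8.802 - j28.26 V.
Step 5 — Current: I = V / Z = -0.009393 - j0.03275 A = 0.03407∠-106.0° A.
Step 6 — Complex power: S = V·I* = 1.008 - j0.02281 VA.
Step 7 — Real power: P = Re(S) = 1.008 W.
Step 8 — Reactive power: Q = Im(S) = -0.02281 VAR.
Step 9 — Apparent power: |S| = 1.008 VA.
Step 10 — Power factor: PF = P/|S| = 0.9997 (leading).

(a) P = 1.008 W  (b) Q = -0.02281 VAR  (c) S = 1.008 VA  (d) PF = 0.9997 (leading)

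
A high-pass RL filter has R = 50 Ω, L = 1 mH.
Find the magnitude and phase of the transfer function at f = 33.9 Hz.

Step 1 — Angular frequency: ω = 2π·33.9 = 213 rad/s.
Step 2 — Transfer function: H(jω) = jωL/(R + jωL).
Step 3 — Numerator jωL = j·0.213; denominator R + jωL = 50 + j0.213.
Step 4 — H = 1.815e-05 + j0.00426.
Step 5 — Magnitude: |H| = 0.00426 (-47.4 dB); phase: φ = 89.8°.

|H| = 0.00426 (-47.4 dB), φ = 89.8°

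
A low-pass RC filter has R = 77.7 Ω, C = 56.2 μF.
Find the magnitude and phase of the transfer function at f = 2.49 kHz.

Step 1 — Angular frequency: ω = 2π·2490 = 1.565e+04 rad/s.
Step 2 — Transfer function: H(jω) = 1/(1 + jωRC).
Step 3 — Denominator: 1 + jωRC = 1 + j·1.565e+04·77.7·5.62e-05 = 1 + j68.32.
Step 4 — H = 0.0002142 - j0.01463.
Step 5 — Magnitude: |H| = 0.01464 (-36.7 dB); phase: φ = -89.2°.

|H| = 0.01464 (-36.7 dB), φ = -89.2°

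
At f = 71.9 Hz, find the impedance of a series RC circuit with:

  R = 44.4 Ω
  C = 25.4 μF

Step 1 — Angular frequency: ω = 2π·f = 2π·71.9 = 451.8 rad/s.
Step 2 — Component impedances:
  R: Z = R = 44.4 Ω
  C: Z = 1/(jωC) = -j/(ω·C) = 0 - j87.15 Ω
Step 3 — Series combination: Z_total = R + C = 44.4 - j87.15 Ω = 97.81∠-63.0° Ω.

Z = 44.4 - j87.15 Ω = 97.81∠-63.0° Ω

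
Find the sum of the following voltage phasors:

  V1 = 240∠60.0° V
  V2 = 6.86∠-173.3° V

Step 1 — Convert each phasor to rectangular form:
  V1 = 240·(cos(60.0°) + j·sin(60.0°)) = 120 + j207.8 V
  V2 = 6.86·(cos(-173.3°) + j·sin(-173.3°)) = -6.813 - j0.8004 V
Step 2 — Sum components: V_total = 113.2 + j207 V.
Step 3 — Convert to polar: |V_total| = 236 V, ∠V_total = 61.3°.

V_total = 236∠61.3° V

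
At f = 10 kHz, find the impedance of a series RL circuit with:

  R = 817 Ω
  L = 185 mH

Step 1 — Angular frequency: ω = 2π·f = 2π·1e+04 = 6.283e+04 rad/s.
Step 2 — Component impedances:
  R: Z = R = 817 Ω
  L: Z = jωL = j·6.283e+04·0.185 = 0 + j1.162e+04 Ω
Step 3 — Series combination: Z_total = R + L = 817 + j1.162e+04 Ω = 1.165e+04∠86.0° Ω.

Z = 817 + j1.162e+04 Ω = 1.165e+04∠86.0° Ω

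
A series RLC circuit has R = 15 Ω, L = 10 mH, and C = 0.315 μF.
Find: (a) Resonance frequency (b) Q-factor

Step 1 — Resonance condition Im(Z)=0 gives ω₀ = 1/√(LC).
Step 2 — ω₀ = 1/√(0.01·3.15e-07) = 1.782e+04 rad/s.
Step 3 — f₀ = ω₀/(2π) = 2836 Hz.
Step 4 — Series Q: Q = ω₀L/R = 1.782e+04·0.01/15 = 11.88.

(a) f₀ = 2836 Hz  (b) Q = 11.88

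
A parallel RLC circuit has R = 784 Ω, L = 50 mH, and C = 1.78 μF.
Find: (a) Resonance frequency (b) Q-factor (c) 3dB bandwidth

Step 1 — Resonance: ω₀ = 1/√(LC) = 1/√(0.05·1.78e-06) = 3352 rad/s.
Step 2 — f₀ = ω₀/(2π) = 533.5 Hz.
Step 3 — Parallel Q: Q = R/(ω₀L) = 784/(3352·0.05) = 4.678.
Step 4 — Bandwidth: Δω = ω₀/Q = 716.6 rad/s; BW = Δω/(2π) = 114 Hz.

(a) f₀ = 533.5 Hz  (b) Q = 4.678  (c) BW = 114 Hz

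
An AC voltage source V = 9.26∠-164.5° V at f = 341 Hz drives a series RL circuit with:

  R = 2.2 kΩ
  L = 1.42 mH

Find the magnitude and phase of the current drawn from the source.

Step 1 — Angular frequency: ω = 2π·f = 2π·341 = 2143 rad/s.
Step 2 — Component impedances:
  R: Z = R = 2200 Ω
  L: Z = jωL = j·2143·0.00142 = 0 + j3.042 Ω
Step 3 — Series combination: Z_total = R + L = 2200 + j3.042 Ω = 2200∠0.1° Ω.
Step 4 — Source phasor: V = 9.26∠-164.5° V = -8.923 - j2.475 V.
Step 5 — Ohm's law: I = V / Z_total = (-8.923 - j2.475) / (2200 + j3.042) = -0.004058 - j0.001119 A.
Step 6 — Convert to polar: |I| = 0.004209 A, ∠I = -164.6°.

I = 0.004209∠-164.6° A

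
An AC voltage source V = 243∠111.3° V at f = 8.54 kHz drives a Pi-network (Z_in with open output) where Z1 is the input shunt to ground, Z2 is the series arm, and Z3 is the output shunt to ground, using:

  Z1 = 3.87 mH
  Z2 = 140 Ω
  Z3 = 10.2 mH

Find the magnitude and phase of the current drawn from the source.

Step 1 — Angular frequency: ω = 2π·f = 2π·8540 = 5.366e+04 rad/s.
Step 2 — Component impedances:
  Z1: Z = jωL = j·5.366e+04·0.00387 = 0 + j207.7 Ω
  Z2: Z = R = 140 Ω
  Z3: Z = jωL = j·5.366e+04·0.0102 = 0 + j547.3 Ω
Step 3 — With open output, the series arm Z2 and the output shunt Z3 appear in series to ground: Z2 + Z3 = 140 + j547.3 Ω.
Step 4 — Parallel with input shunt Z1: Z_in = Z1 || (Z2 + Z3) = 10.24 + j152.4 Ω = 152.8∠86.2° Ω.
Step 5 — Source phasor: V = 243∠111.3° V = -88.27 + j226.4 V.
Step 6 — Ohm's law: I = V / Z_total = (-88.27 + j226.4) / (10.24 + j152.4) = 1.44 + j0.6758 A.
Step 7 — Convert to polar: |I| = 1.59 A, ∠I = 25.1°.

I = 1.59∠25.1° A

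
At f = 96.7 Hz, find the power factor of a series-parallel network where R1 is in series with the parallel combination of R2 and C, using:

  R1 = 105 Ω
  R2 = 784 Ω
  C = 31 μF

Step 1 — Angular frequency: ω = 2π·f = 2π·96.7 = 607.6 rad/s.
Step 2 — Component impedances:
  R1: Z = R = 105 Ω
  R2: Z = R = 784 Ω
  C: Z = 1/(jωC) = -j/(ω·C) = 0 - j53.09 Ω
Step 3 — Parallel branch: R2 || C = 1/(1/R2 + 1/C) = 3.579 - j52.85 Ω.
Step 4 — Series with R1: Z_total = R1 + (R2 || C) = 108.6 - j52.85 Ω = 120.8∠-26.0° Ω.
Step 5 — Power factor: PF = cos(φ) = Re(Z)/|Z| = 108.58/120.76 = 0.8991.
Step 6 — Type: Im(Z) = -52.85 ⇒ leading (phase φ = -26.0°).

PF = 0.8991 (leading, φ = -26.0°)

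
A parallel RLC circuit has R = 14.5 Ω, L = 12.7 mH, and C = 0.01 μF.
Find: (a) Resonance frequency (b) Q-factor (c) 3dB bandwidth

Step 1 — Resonance: ω₀ = 1/√(LC) = 1/√(0.0127·1e-08) = 8.874e+04 rad/s.
Step 2 — f₀ = ω₀/(2π) = 1.412e+04 Hz.
Step 3 — Parallel Q: Q = R/(ω₀L) = 14.5/(8.874e+04·0.0127) = 0.01287.
Step 4 — Bandwidth: Δω = ω₀/Q = 6.897e+06 rad/s; BW = Δω/(2π) = 1.098e+06 Hz.

(a) f₀ = 1.412e+04 Hz  (b) Q = 0.01287  (c) BW = 1.098e+06 Hz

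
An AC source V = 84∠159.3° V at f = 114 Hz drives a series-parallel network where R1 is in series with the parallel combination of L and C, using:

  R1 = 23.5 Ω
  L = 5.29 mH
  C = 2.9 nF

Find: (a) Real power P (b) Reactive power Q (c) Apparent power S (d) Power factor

Step 1 — Angular frequency: ω = 2π·f = 2π·114 = 716.3 rad/s.
Step 2 — Component impedances:
  R1: Z = R = 23.5 Ω
  L: Z = jωL = j·716.3·0.00529 = 0 + j3.789 Ω
  C: Z = 1/(jωC) = -j/(ω·C) = 0 - j4.814e+05 Ω
Step 3 — Parallel branch: L || C = 1/(1/L + 1/C) = 0 + j3.789 Ω.
Step 4 — Series with R1: Z_total = R1 + (L || C) = 23.5 + j3.789 Ω = 23.8∠9.2° Ω.
Step 5 — Source phasor: V = 84∠159.3° V = -78.58 + j29.69 V.
Step 6 — Current: I = V / Z = -3.06 + j1.757 A = 3.529∠150.1° A.
Step 7 — Complex power: S = V·I* = 292.6 + j47.19 VA.
Step 8 — Real power: P = Re(S) = 292.6 W.
Step 9 — Reactive power: Q = Im(S) = 47.19 VAR.
Step 10 — Apparent power: |S| = 296.4 VA.
Step 11 — Power factor: PF = P/|S| = 0.9872 (lagging).

(a) P = 292.6 W  (b) Q = 47.19 VAR  (c) S = 296.4 VA  (d) PF = 0.9872 (lagging)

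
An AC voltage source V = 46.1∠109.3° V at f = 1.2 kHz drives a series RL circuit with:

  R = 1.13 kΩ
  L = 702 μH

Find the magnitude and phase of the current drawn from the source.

Step 1 — Angular frequency: ω = 2π·f = 2π·1200 = 7540 rad/s.
Step 2 — Component impedances:
  R: Z = R = 1130 Ω
  L: Z = jωL = j·7540·0.000702 = 0 + j5.293 Ω
Step 3 — Series combination: Z_total = R + L = 1130 + j5.293 Ω = 1130∠0.3° Ω.
Step 4 — Source phasor: V = 46.1∠109.3° V = -15.24 + j43.51 V.
Step 5 — Ohm's law: I = V / Z_total = (-15.24 + j43.51) / (1130 + j5.293) = -0.0133 + j0.03857 A.
Step 6 — Convert to polar: |I| = 0.0408 A, ∠I = 109.0°.

I = 0.0408∠109.0° A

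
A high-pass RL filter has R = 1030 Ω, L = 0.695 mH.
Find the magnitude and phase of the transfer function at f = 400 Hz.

Step 1 — Angular frequency: ω = 2π·400 = 2513 rad/s.
Step 2 — Transfer function: H(jω) = jωL/(R + jωL).
Step 3 — Numerator jωL = j·1.747; denominator R + jωL = 1030 + j1.747.
Step 4 — H = 2.876e-06 + j0.001696.
Step 5 — Magnitude: |H| = 0.001696 (-55.4 dB); phase: φ = 89.9°.

|H| = 0.001696 (-55.4 dB), φ = 89.9°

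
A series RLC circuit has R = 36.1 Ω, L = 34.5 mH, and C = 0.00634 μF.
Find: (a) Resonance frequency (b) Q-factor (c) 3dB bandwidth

Step 1 — Resonance: ω₀ = 1/√(LC) = 1/√(0.0345·6.34e-09) = 6.762e+04 rad/s.
Step 2 — f₀ = ω₀/(2π) = 1.076e+04 Hz.
Step 3 — Series Q: Q = ω₀L/R = 6.762e+04·0.0345/36.1 = 64.62.
Step 4 — Bandwidth: Δω = ω₀/Q = 1046 rad/s; BW = Δω/(2π) = 166.5 Hz.

(a) f₀ = 1.076e+04 Hz  (b) Q = 64.62  (c) BW = 166.5 Hz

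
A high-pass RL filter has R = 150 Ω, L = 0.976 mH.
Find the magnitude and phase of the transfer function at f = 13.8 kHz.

Step 1 — Angular frequency: ω = 2π·1.38e+04 = 8.671e+04 rad/s.
Step 2 — Transfer function: H(jω) = jωL/(R + jωL).
Step 3 — Numerator jωL = j·84.63; denominator R + jωL = 150 + j84.63.
Step 4 — H = 0.2414 + j0.428.
Step 5 — Magnitude: |H| = 0.4914 (-6.2 dB); phase: φ = 60.6°.

|H| = 0.4914 (-6.2 dB), φ = 60.6°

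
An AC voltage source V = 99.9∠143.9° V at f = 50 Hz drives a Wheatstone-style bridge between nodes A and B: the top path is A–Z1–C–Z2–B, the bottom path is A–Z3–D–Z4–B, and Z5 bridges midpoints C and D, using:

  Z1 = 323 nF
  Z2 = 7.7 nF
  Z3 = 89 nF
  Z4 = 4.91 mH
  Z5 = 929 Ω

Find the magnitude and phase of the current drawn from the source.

Step 1 — Angular frequency: ω = 2π·f = 2π·50 = 314.2 rad/s.
Step 2 — Component impedances:
  Z1: Z = 1/(jωC) = -j/(ω·C) = 0 - j9855 Ω
  Z2: Z = 1/(jωC) = -j/(ω·C) = 0 - j4.134e+05 Ω
  Z3: Z = 1/(jωC) = -j/(ω·C) = 0 - j3.577e+04 Ω
  Z4: Z = jωL = j·314.2·0.00491 = 0 + j1.543 Ω
  Z5: Z = R = 929 Ω
Step 3 — Bridge requires nodal analysis (the Z5 bridge couples midpoints C and D, so the two paths cannot be reduced to a simple series/parallel combination). Setting node B to ground and injecting 1 A at node A, the 3-node admittance system at A, C, D solves to V_A = Z_AB = 570.7 - j7737 Ω = 7758∠-85.8° Ω.
Step 4 — Source phasor: V = 99.9∠143.9° V = -80.72 + j58.86 V.
Step 5 — Ohm's law: I = V / Z_total = (-80.72 + j58.86) / (570.7 - j7737) = -0.008332 - j0.009818 A.
Step 6 — Convert to polar: |I| = 0.01288 A, ∠I = -130.3°.

I = 0.01288∠-130.3° A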